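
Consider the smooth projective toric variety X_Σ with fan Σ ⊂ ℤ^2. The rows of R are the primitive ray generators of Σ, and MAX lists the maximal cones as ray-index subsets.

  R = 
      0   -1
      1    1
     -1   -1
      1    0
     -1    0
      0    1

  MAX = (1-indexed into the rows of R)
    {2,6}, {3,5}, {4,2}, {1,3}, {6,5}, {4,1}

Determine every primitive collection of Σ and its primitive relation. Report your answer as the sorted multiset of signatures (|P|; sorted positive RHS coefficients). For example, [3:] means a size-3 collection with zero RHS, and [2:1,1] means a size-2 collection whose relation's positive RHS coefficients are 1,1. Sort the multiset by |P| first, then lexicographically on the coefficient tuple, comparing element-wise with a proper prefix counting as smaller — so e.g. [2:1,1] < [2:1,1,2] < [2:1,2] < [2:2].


Σ has 9 primitive collections:

  P={1,6}:  v_{1} + v_{6} = 0 — sig = [2:]
  P={2,3}:  v_{2} + v_{3} = 0 — sig = [2:]
  P={4,5}:  v_{4} + v_{5} = 0 — sig = [2:]
  P={1,2}:  v_{1} + v_{2} = v_{4} — sig = [2:1]
  P={1,5}:  v_{1} + v_{5} = v_{3} — sig = [2:1]
  P={2,5}:  v_{2} + v_{5} = v_{6} — sig = [2:1]
  P={3,4}:  v_{3} + v_{4} = v_{1} — sig = [2:1]
  P={3,6}:  v_{3} + v_{6} = v_{5} — sig = [2:1]
  P={4,6}:  v_{4} + v_{6} = v_{2} — sig = [2:1]

so the primitive-relation signature multiset is
{ [2:] ×3,  [2:1] ×6 }


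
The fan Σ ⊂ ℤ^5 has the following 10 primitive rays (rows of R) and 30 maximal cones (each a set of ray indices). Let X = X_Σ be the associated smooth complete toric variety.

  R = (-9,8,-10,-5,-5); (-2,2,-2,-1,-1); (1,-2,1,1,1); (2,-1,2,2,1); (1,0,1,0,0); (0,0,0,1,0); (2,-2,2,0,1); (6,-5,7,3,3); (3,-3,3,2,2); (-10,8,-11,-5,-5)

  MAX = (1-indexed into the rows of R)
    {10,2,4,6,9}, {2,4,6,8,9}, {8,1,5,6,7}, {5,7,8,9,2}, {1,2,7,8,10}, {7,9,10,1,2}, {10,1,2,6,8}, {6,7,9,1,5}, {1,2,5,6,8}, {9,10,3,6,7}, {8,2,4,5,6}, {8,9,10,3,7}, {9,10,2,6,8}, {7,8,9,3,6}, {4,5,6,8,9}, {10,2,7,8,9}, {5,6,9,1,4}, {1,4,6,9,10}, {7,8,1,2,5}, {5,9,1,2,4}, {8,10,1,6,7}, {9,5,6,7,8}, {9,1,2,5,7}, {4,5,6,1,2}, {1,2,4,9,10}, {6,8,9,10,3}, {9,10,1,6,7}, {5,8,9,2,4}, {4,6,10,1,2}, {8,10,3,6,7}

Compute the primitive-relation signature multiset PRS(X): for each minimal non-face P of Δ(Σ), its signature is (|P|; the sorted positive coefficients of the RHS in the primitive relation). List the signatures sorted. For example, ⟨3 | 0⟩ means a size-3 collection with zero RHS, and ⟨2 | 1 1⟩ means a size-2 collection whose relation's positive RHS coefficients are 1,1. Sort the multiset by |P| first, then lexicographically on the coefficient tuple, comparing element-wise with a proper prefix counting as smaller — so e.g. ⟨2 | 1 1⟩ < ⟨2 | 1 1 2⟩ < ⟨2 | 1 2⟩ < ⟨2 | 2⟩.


The 13 primitive collections of Σ (r=10, n=5):

  P = {5,10}:  v_{5} + v_{10} = v_{1}  ⟹  sig = ⟨2 | 1⟩
  P = {3,4}:  v_{3} + v_{4} = v_{6} + v_{9}  ⟹  sig = ⟨2 | 1 1⟩
  P = {3,5}:  v_{3} + v_{5} = v_{6} + v_{7}  ⟹  sig = ⟨2 | 1 1⟩
  P = {4,7}:  v_{4} + v_{7} = v_{5} + v_{9}  ⟹  sig = ⟨2 | 1 1⟩
  P = {1,3}:  v_{1} + v_{3} = v_{6} + v_{7} + v_{10}  ⟹  sig = ⟨2 | 1 1 1⟩
  P = {2,3}:  v_{2} + v_{3} = v_{8} + v_{9} + v_{10}  ⟹  sig = ⟨2 | 1 1 1⟩
  P = {1,8,9}:  v_{1} + v_{8} + v_{9} = 0  ⟹  sig = ⟨3 | 0⟩
  P = {2,6,7}:  v_{2} + v_{6} + v_{7} = 0  ⟹  sig = ⟨3 | 0⟩
  P = {4,8,10}:  v_{4} + v_{8} + v_{10} = v_{2} + v_{6}  ⟹  sig = ⟨3 | 1 1⟩
  P = {1,4,8}:  v_{1} + v_{4} + v_{8} = v_{2} + v_{5} + v_{6}  ⟹  sig = ⟨3 | 1 1 1⟩
  P = {2,5,6,9}:  v_{2} + v_{5} + v_{6} + v_{9} = v_{4}  ⟹  sig = ⟨4 | 1⟩
  P = {1,2,6,9}:  v_{1} + v_{2} + v_{6} + v_{9} = v_{4} + v_{10}  ⟹  sig = ⟨4 | 1 1⟩
  P = {6,7,8,9,10}:  v_{6} + v_{7} + v_{8} + v_{9} + v_{10} = v_{3}  ⟹  sig = ⟨5 | 1⟩

so the primitive-relation signature multiset is
    ⟨2 | 1⟩
    ⟨2 | 1 1⟩
    ⟨2 | 1 1⟩
    ⟨2 | 1 1⟩
    ⟨2 | 1 1 1⟩
    ⟨2 | 1 1 1⟩
    ⟨3 | 0⟩
    ⟨3 | 0⟩
    ⟨3 | 1 1⟩
    ⟨3 | 1 1 1⟩
    ⟨4 | 1⟩
    ⟨4 | 1 1⟩
    ⟨5 | 1⟩


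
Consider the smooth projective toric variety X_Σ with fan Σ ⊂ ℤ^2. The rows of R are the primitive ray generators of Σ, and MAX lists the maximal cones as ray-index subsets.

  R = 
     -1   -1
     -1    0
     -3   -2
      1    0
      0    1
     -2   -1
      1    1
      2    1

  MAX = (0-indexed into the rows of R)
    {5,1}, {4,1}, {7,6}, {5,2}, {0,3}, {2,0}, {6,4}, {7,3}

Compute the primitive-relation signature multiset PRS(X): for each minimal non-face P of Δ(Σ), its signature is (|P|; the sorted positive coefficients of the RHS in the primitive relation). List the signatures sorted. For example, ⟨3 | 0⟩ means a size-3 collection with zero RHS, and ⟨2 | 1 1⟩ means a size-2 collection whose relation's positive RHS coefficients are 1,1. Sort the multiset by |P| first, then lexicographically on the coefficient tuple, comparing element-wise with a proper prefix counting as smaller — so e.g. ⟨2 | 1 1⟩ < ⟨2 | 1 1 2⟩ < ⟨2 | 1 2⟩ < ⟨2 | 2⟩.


The 20 primitive collections of Σ (r=8, n=2):

  P={0,6}:  v_{0} + v_{6} = 0 ; sig = ⟨2 | 0⟩
  P={1,3}:  v_{1} + v_{3} = 0 ; sig = ⟨2 | 0⟩
  P={5,7}:  v_{5} + v_{7} = 0 ; sig = ⟨2 | 0⟩
  P={0,1}:  v_{0} + v_{1} = v_{5} ; sig = ⟨2 | 1⟩
  P={0,4}:  v_{0} + v_{4} = v_{1} ; sig = ⟨2 | 1⟩
  P={0,5}:  v_{0} + v_{5} = v_{2} ; sig = ⟨2 | 1⟩
  P={0,7}:  v_{0} + v_{7} = v_{3} ; sig = ⟨2 | 1⟩
  P={1,6}:  v_{1} + v_{6} = v_{4} ; sig = ⟨2 | 1⟩
  P={1,7}:  v_{1} + v_{7} = v_{6} ; sig = ⟨2 | 1⟩
  P={2,6}:  v_{2} + v_{6} = v_{5} ; sig = ⟨2 | 1⟩
  P={2,7}:  v_{2} + v_{7} = v_{0} ; sig = ⟨2 | 1⟩
  P={3,4}:  v_{3} + v_{4} = v_{6} ; sig = ⟨2 | 1⟩
  P={3,5}:  v_{3} + v_{5} = v_{0} ; sig = ⟨2 | 1⟩
  P={3,6}:  v_{3} + v_{6} = v_{7} ; sig = ⟨2 | 1⟩
  P={5,6}:  v_{5} + v_{6} = v_{1} ; sig = ⟨2 | 1⟩
  P={2,4}:  v_{2} + v_{4} = v_{1} + v_{5} ; sig = ⟨2 | 1 1⟩
  P={1,2}:  v_{1} + v_{2} = 2·v_{5} ; sig = ⟨2 | 2⟩
  P={2,3}:  v_{2} + v_{3} = 2·v_{0} ; sig = ⟨2 | 2⟩
  P={4,5}:  v_{4} + v_{5} = 2·v_{1} ; sig = ⟨2 | 2⟩
  P={4,7}:  v_{4} + v_{7} = 2·v_{6} ; sig = ⟨2 | 2⟩

Sorted signature multiset PRS(X):
    |P|=2: 20 collections, coeffs (), (), (), (1), (1), (1), (1), (1), (1), (1), (1), (1), (1), (1), (1), (1,1), (2), (2), (2), (2)


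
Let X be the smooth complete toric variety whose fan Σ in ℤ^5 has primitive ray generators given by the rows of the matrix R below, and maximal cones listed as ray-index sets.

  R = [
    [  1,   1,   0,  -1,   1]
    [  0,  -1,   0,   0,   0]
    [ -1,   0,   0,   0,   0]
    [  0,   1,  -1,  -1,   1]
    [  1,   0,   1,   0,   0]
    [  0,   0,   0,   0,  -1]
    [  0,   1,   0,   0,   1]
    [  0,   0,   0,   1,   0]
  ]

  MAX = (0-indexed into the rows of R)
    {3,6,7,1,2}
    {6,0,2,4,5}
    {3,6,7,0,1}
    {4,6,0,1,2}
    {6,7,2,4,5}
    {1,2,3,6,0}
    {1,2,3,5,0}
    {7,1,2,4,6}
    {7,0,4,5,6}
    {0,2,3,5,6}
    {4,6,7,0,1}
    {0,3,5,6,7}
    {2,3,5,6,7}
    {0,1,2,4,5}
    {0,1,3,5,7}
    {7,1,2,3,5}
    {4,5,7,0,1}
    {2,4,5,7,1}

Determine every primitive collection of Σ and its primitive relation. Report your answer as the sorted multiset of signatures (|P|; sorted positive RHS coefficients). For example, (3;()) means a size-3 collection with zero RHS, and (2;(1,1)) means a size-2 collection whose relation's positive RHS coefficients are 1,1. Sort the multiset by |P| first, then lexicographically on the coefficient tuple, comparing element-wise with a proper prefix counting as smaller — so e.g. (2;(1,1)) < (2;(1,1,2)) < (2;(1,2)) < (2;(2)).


3 minimal non-faces of Δ(Σ) (on 8 rays):

  {3,4}:  v_{3} + v_{4} = v_{0}  ⇒ sig = (2;(1))
  {1,5,6}:  v_{1} + v_{5} + v_{6} = 0  ⇒ sig = (3;())
  {0,2,7}:  v_{0} + v_{2} + v_{7} = v_{6}  ⇒ sig = (3;(1))

Signatures (|P|; sorted positive RHS coefficients), sorted:
{ (2;(1)),  (3;()),  (3;(1)) }


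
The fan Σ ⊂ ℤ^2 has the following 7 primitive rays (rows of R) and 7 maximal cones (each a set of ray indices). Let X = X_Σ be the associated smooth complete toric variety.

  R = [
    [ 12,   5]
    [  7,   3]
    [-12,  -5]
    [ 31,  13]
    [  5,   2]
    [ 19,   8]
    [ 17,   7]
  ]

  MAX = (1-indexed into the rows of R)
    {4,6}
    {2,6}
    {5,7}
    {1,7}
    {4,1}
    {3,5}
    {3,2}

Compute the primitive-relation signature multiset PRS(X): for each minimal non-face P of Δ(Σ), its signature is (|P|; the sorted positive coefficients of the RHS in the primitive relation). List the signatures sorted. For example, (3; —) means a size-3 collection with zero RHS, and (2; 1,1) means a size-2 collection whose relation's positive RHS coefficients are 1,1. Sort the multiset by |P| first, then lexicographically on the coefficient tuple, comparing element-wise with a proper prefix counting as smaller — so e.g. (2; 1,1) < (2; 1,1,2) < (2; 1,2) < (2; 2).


14 collections generate NE(X_Σ); each relation:

  P={1,3}:  v_{1} + v_{3} = 0  ⇒ sig = (2; —)
  P={1,2}:  v_{1} + v_{2} = v_{6}  ⇒ sig = (2; 1)
  P={1,5}:  v_{1} + v_{5} = v_{7}  ⇒ sig = (2; 1)
  P={1,6}:  v_{1} + v_{6} = v_{4}  ⇒ sig = (2; 1)
  P={2,5}:  v_{2} + v_{5} = v_{1}  ⇒ sig = (2; 1)
  P={3,4}:  v_{3} + v_{4} = v_{6}  ⇒ sig = (2; 1)
  P={3,6}:  v_{3} + v_{6} = v_{2}  ⇒ sig = (2; 1)
  P={3,7}:  v_{3} + v_{7} = v_{5}  ⇒ sig = (2; 1)
  P={2,4}:  v_{2} + v_{4} = 2·v_{6}  ⇒ sig = (2; 2)
  P={2,7}:  v_{2} + v_{7} = 2·v_{1}  ⇒ sig = (2; 2)
  P={5,6}:  v_{5} + v_{6} = 2·v_{1}  ⇒ sig = (2; 2)
  P={4,5}:  v_{4} + v_{5} = 3·v_{1}  ⇒ sig = (2; 3)
  P={6,7}:  v_{6} + v_{7} = 3·v_{1}  ⇒ sig = (2; 3)
  P={4,7}:  v_{4} + v_{7} = 4·v_{1}  ⇒ sig = (2; 4)

Sorted signature multiset PRS(X):
    |P|=2: 14 collections, coeffs (), (1), (1), (1), (1), (1), (1), (1), (2), (2), (2), (3), (3), (4)


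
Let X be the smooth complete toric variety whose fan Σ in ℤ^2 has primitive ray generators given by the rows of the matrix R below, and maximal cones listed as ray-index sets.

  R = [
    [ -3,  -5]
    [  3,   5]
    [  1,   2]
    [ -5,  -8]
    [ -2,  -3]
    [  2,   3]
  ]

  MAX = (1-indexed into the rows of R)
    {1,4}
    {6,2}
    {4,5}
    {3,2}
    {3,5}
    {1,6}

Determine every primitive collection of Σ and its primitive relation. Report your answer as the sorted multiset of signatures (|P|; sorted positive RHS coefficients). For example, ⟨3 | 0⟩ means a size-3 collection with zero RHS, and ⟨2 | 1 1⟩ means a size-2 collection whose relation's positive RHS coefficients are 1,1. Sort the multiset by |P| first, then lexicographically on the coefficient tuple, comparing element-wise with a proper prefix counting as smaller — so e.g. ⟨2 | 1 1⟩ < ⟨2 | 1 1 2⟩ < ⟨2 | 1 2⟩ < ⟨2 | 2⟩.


9 minimal non-faces of Δ(Σ) (on 6 rays):

  P = {1,2}:  v_{1} + v_{2} = 0 — sig = ⟨2 | 0⟩
  P = {5,6}:  v_{5} + v_{6} = 0 — sig = ⟨2 | 0⟩
  P = {1,3}:  v_{1} + v_{3} = v_{5} — sig = ⟨2 | 1⟩
  P = {1,5}:  v_{1} + v_{5} = v_{4} — sig = ⟨2 | 1⟩
  P = {2,4}:  v_{2} + v_{4} = v_{5} — sig = ⟨2 | 1⟩
  P = {2,5}:  v_{2} + v_{5} = v_{3} — sig = ⟨2 | 1⟩
  P = {3,6}:  v_{3} + v_{6} = v_{2} — sig = ⟨2 | 1⟩
  P = {4,6}:  v_{4} + v_{6} = v_{1} — sig = ⟨2 | 1⟩
  P = {3,4}:  v_{3} + v_{4} = 2·v_{5} — sig = ⟨2 | 2⟩

so the primitive-relation signature multiset is
    |P|=2: 9 collections, coeffs (), (), (1), (1), (1), (1), (1), (1), (2)


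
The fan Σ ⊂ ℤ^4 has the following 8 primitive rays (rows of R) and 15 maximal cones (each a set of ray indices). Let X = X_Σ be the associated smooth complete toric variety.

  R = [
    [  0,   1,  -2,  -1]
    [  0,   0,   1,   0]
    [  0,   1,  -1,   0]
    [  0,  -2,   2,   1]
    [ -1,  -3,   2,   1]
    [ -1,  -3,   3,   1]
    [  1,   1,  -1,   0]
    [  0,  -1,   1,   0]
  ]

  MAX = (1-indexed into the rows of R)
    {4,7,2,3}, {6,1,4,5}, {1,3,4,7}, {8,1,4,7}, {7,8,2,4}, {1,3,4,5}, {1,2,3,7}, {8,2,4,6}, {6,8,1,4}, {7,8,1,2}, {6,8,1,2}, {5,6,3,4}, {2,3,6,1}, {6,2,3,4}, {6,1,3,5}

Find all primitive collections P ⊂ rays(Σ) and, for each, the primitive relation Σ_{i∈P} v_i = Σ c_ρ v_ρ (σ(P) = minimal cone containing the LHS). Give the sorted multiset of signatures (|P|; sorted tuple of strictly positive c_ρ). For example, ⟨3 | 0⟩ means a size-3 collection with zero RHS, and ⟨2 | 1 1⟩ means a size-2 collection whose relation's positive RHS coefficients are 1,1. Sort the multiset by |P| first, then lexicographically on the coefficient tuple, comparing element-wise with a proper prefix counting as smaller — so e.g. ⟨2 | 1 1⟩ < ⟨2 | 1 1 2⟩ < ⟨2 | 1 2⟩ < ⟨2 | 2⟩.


Primitive collections (7):

  P={3,8}:  v_{3} + v_{8} = 0  so sig = ⟨2 | 0⟩
  P={2,5}:  v_{2} + v_{5} = v_{6}  so sig = ⟨2 | 1⟩
  P={6,7}:  v_{6} + v_{7} = v_{4}  so sig = ⟨2 | 1⟩
  P={5,8}:  v_{5} + v_{8} = v_{1} + v_{4} + v_{6}  so sig = ⟨2 | 1 1 1⟩
  P={5,7}:  v_{5} + v_{7} = v_{1} + v_{3} + 2·v_{4}  so sig = ⟨2 | 1 1 2⟩
  P={1,2,4}:  v_{1} + v_{2} + v_{4} = v_{8}  so sig = ⟨3 | 1⟩
  P={1,3,4,6}:  v_{1} + v_{3} + v_{4} + v_{6} = v_{5}  so sig = ⟨4 | 1⟩

Sorted signature multiset PRS(X):
[⟨2 | 0⟩, ⟨2 | 1⟩, ⟨2 | 1⟩, ⟨2 | 1 1 1⟩, ⟨2 | 1 1 2⟩, ⟨3 | 1⟩, ⟨4 | 1⟩]


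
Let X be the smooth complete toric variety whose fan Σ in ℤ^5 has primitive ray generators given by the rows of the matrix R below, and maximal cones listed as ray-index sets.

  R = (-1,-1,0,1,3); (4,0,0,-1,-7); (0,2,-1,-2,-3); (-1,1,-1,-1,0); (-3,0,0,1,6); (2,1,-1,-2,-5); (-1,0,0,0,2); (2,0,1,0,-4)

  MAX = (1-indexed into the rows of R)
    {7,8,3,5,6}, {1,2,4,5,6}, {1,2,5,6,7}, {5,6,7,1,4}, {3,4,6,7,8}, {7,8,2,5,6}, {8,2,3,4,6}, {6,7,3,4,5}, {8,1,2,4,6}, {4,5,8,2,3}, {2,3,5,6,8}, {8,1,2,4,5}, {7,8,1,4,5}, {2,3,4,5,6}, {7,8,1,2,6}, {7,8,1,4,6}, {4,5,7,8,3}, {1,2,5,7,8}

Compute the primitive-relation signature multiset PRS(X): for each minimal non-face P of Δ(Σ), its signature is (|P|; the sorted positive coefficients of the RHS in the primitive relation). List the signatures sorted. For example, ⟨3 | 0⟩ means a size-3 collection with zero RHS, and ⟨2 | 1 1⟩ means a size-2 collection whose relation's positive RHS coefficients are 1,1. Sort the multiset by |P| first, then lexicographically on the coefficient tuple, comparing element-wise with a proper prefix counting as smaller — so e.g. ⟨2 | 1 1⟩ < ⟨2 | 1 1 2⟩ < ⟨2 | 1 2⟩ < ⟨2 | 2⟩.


Σ has 5 primitive collections:

  P = {1,3}:  v_{1} + v_{3} = v_{4}  so sig = ⟨2 | 1⟩
  P = {2,4,7}:  v_{2} + v_{4} + v_{7} = v_{6}  so sig = ⟨3 | 1⟩
  P = {2,3,7}:  v_{2} + v_{3} + v_{7} = v_{5} + 2·v_{6} + v_{8}  so sig = ⟨3 | 1 1 2⟩
  P = {1,5,6,8}:  v_{1} + v_{5} + v_{6} + v_{8} = 0  so sig = ⟨4 | 0⟩
  P = {4,5,6,8}:  v_{4} + v_{5} + v_{6} + v_{8} = v_{3}  so sig = ⟨4 | 1⟩

Sorted signature multiset PRS(X):
[⟨2 | 1⟩, ⟨3 | 1⟩, ⟨3 | 1 1 2⟩, ⟨4 | 0⟩, ⟨4 | 1⟩]


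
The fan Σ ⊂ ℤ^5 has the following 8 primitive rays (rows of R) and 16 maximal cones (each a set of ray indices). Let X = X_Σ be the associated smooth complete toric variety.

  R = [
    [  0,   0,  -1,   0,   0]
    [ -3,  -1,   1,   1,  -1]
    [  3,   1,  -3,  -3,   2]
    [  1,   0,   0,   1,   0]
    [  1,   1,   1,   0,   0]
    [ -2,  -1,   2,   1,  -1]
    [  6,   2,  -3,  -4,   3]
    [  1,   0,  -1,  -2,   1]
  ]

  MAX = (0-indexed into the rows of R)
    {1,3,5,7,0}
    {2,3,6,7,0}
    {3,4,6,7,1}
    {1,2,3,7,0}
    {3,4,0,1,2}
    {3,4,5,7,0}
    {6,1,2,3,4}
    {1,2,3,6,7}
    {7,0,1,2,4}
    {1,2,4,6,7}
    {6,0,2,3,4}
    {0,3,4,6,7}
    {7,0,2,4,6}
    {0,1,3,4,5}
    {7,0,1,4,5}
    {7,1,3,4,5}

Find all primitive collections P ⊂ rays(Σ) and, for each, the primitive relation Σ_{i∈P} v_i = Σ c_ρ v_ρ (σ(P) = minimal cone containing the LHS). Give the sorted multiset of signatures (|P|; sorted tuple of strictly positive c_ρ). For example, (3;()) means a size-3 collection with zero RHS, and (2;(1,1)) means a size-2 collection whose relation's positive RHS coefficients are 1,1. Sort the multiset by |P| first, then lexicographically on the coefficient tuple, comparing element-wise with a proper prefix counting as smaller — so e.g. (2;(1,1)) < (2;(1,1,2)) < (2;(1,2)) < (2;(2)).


Δ(Σ) — 8 vertices, 5 min non-faces:

  • {2,5}:  v_{2} + v_{5} = v_{7}  ⇒ sig = (2;(1))
  • {5,6}:  v_{5} + v_{6} = v_{3} + v_{4} + 2·v_{7}  ⇒ sig = (2;(1,1,2))
  • {0,1,6}:  v_{0} + v_{1} + v_{6} = v_{2}  ⇒ sig = (3;(1))
  • {2,3,4,7}:  v_{2} + v_{3} + v_{4} + v_{7} = v_{6}  ⇒ sig = (4;(1))
  • {0,1,3,4,7}:  v_{0} + v_{1} + v_{3} + v_{4} + v_{7} = 0  ⇒ sig = (5;())

so the primitive-relation signature multiset is
    (2;(1))
    (2;(1,1,2))
    (3;(1))
    (4;(1))
    (5;())


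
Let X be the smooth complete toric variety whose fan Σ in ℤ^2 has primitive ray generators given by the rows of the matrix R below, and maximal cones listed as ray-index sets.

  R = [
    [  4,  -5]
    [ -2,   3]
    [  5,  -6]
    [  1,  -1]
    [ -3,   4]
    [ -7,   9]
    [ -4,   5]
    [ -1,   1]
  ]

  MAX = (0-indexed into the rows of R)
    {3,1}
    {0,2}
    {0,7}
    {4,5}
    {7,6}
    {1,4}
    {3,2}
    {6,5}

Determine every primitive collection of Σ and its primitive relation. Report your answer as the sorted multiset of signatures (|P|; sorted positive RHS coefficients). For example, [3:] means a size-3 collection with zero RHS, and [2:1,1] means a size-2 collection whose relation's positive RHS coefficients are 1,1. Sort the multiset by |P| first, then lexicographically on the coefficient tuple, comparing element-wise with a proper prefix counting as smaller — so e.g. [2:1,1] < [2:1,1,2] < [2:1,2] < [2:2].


|primitive collections| = 20. Relations:

  {0,6}:  v_{0} + v_{6} = 0  ⟹  sig = [2:]
  {3,7}:  v_{3} + v_{7} = 0  ⟹  sig = [2:]
  {0,3}:  v_{0} + v_{3} = v_{2}  ⟹  sig = [2:1]
  {0,4}:  v_{0} + v_{4} = v_{3}  ⟹  sig = [2:1]
  {0,5}:  v_{0} + v_{5} = v_{4}  ⟹  sig = [2:1]
  {1,7}:  v_{1} + v_{7} = v_{4}  ⟹  sig = [2:1]
  {2,5}:  v_{2} + v_{5} = v_{1}  ⟹  sig = [2:1]
  {2,6}:  v_{2} + v_{6} = v_{3}  ⟹  sig = [2:1]
  {2,7}:  v_{2} + v_{7} = v_{0}  ⟹  sig = [2:1]
  {3,4}:  v_{3} + v_{4} = v_{1}  ⟹  sig = [2:1]
  {3,6}:  v_{3} + v_{6} = v_{4}  ⟹  sig = [2:1]
  {4,6}:  v_{4} + v_{6} = v_{5}  ⟹  sig = [2:1]
  {4,7}:  v_{4} + v_{7} = v_{6}  ⟹  sig = [2:1]
  {0,1}:  v_{0} + v_{1} = 2·v_{3}  ⟹  sig = [2:2]
  {1,6}:  v_{1} + v_{6} = 2·v_{4}  ⟹  sig = [2:2]
  {2,4}:  v_{2} + v_{4} = 2·v_{3}  ⟹  sig = [2:2]
  {3,5}:  v_{3} + v_{5} = 2·v_{4}  ⟹  sig = [2:2]
  {5,7}:  v_{5} + v_{7} = 2·v_{6}  ⟹  sig = [2:2]
  {1,2}:  v_{1} + v_{2} = 3·v_{3}  ⟹  sig = [2:3]
  {1,5}:  v_{1} + v_{5} = 3·v_{4}  ⟹  sig = [2:3]

Hence PRS(X_Σ) =
    [2:]
    [2:]
    [2:1]
    [2:1]
    [2:1]
    [2:1]
    [2:1]
    [2:1]
    [2:1]
    [2:1]
    [2:1]
    [2:1]
    [2:1]
    [2:2]
    [2:2]
    [2:2]
    [2:2]
    [2:2]
    [2:3]
    [2:3]


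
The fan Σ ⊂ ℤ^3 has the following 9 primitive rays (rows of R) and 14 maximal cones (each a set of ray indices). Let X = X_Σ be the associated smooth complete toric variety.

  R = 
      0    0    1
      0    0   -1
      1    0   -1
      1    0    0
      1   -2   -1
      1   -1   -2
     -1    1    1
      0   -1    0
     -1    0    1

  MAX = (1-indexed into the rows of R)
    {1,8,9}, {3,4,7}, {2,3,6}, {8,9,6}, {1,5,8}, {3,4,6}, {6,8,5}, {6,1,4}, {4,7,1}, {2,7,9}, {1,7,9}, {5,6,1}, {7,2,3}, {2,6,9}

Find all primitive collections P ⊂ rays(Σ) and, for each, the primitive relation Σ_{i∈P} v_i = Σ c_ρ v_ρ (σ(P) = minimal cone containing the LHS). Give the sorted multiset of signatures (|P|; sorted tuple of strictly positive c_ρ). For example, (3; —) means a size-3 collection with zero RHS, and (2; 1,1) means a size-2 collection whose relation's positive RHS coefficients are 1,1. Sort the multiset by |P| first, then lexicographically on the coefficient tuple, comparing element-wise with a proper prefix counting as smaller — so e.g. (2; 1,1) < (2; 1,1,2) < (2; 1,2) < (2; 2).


The 17 primitive collections of Σ (r=9, n=3):

  {1,2}:  v_{1} + v_{2} = 0  ⇒ sig = (2; —)
  {3,9}:  v_{3} + v_{9} = 0  ⇒ sig = (2; —)
  {1,3}:  v_{1} + v_{3} = v_{4}  ⇒ sig = (2; 1)
  {2,4}:  v_{2} + v_{4} = v_{3}  ⇒ sig = (2; 1)
  {4,9}:  v_{4} + v_{9} = v_{1}  ⇒ sig = (2; 1)
  {5,7}:  v_{5} + v_{7} = v_{8}  ⇒ sig = (2; 1)
  {6,7}:  v_{6} + v_{7} = v_{2}  ⇒ sig = (2; 1)
  {7,8}:  v_{7} + v_{8} = v_{9}  ⇒ sig = (2; 1)
  {2,5}:  v_{2} + v_{5} = v_{6} + v_{8}  ⇒ sig = (2; 1,1)
  {2,8}:  v_{2} + v_{8} = v_{6} + v_{9}  ⇒ sig = (2; 1,1)
  {3,8}:  v_{3} + v_{8} = v_{1} + v_{6}  ⇒ sig = (2; 1,1)
  {4,8}:  v_{4} + v_{8} = 2·v_{1} + v_{6}  ⇒ sig = (2; 1,2)
  {5,9}:  v_{5} + v_{9} = 2·v_{8}  ⇒ sig = (2; 2)
  {3,5}:  v_{3} + v_{5} = 2·v_{1} + 2·v_{6}  ⇒ sig = (2; 2,2)
  {4,5}:  v_{4} + v_{5} = 3·v_{1} + 2·v_{6}  ⇒ sig = (2; 2,3)
  {1,6,8}:  v_{1} + v_{6} + v_{8} = v_{5}  ⇒ sig = (3; 1)
  {1,6,9}:  v_{1} + v_{6} + v_{9} = v_{8}  ⇒ sig = (3; 1)

Sorted signature multiset PRS(X):
[(2; —), (2; —), (2; 1), (2; 1), (2; 1), (2; 1), (2; 1), (2; 1), (2; 1,1), (2; 1,1), (2; 1,1), (2; 1,2), (2; 2), (2; 2,2), (2; 2,3), (3; 1), (3; 1)]


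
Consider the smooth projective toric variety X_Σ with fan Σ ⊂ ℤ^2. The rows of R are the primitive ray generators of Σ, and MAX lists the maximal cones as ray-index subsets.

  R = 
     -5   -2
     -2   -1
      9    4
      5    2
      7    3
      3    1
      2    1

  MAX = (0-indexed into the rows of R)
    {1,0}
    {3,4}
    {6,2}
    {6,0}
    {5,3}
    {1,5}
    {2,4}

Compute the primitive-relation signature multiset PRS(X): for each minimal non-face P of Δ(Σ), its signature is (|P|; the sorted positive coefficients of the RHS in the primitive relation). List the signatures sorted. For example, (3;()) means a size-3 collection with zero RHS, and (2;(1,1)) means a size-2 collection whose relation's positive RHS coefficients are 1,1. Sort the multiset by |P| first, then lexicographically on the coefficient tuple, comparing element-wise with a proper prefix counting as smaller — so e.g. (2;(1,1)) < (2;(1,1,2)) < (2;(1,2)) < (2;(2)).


14 minimal non-faces of Δ(Σ) (on 7 rays):

  P = {0,3}:  v_{0} + v_{3} = 0 — sig = (2;())
  P = {1,6}:  v_{1} + v_{6} = 0 — sig = (2;())
  P = {0,4}:  v_{0} + v_{4} = v_{6} — sig = (2;(1))
  P = {0,5}:  v_{0} + v_{5} = v_{1} — sig = (2;(1))
  P = {1,2}:  v_{1} + v_{2} = v_{4} — sig = (2;(1))
  P = {1,3}:  v_{1} + v_{3} = v_{5} — sig = (2;(1))
  P = {1,4}:  v_{1} + v_{4} = v_{3} — sig = (2;(1))
  P = {3,6}:  v_{3} + v_{6} = v_{4} — sig = (2;(1))
  P = {4,6}:  v_{4} + v_{6} = v_{2} — sig = (2;(1))
  P = {5,6}:  v_{5} + v_{6} = v_{3} — sig = (2;(1))
  P = {2,5}:  v_{2} + v_{5} = v_{3} + v_{4} — sig = (2;(1,1))
  P = {0,2}:  v_{0} + v_{2} = 2·v_{6} — sig = (2;(2))
  P = {2,3}:  v_{2} + v_{3} = 2·v_{4} — sig = (2;(2))
  P = {4,5}:  v_{4} + v_{5} = 2·v_{3} — sig = (2;(2))

Hence PRS(X_Σ) =
{ (2;()) ×2,  (2;(1)) ×8,  (2;(1,1)),  (2;(2)) ×3 }


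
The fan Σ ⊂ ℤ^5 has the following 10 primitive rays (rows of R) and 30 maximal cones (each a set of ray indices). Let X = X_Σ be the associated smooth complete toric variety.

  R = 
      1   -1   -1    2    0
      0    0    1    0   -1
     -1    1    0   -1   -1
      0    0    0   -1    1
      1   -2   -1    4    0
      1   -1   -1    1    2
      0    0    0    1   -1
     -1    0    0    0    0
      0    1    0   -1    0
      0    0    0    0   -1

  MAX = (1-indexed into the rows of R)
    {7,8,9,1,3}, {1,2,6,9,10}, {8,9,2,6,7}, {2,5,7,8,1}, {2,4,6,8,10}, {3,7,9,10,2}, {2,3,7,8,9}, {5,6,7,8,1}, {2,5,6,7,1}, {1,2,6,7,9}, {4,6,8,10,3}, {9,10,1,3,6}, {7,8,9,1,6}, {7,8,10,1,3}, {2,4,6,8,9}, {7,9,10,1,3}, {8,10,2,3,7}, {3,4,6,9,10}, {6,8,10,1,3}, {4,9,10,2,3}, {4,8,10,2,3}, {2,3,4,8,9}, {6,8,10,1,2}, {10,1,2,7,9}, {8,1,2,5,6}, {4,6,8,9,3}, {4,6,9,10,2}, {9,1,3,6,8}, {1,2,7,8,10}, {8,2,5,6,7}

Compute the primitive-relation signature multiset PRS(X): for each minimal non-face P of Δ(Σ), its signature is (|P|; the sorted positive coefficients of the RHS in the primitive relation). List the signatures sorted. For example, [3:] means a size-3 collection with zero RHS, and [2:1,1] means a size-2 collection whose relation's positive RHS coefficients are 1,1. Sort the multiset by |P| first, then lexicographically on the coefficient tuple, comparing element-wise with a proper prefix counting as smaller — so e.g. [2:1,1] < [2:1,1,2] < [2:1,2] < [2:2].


Minimal non-faces — 13 found among 10 rays, 30 max cones:

  {4,7}:  v_{4} + v_{7} = 0  ⟹  sig = [2:]
  {1,4}:  v_{1} + v_{4} = v_{6} + v_{10}  ⟹  sig = [2:1,1]
  {3,5}:  v_{3} + v_{5} = v_{1} + v_{7} + v_{8}  ⟹  sig = [2:1,1,1]
  {4,5}:  v_{4} + v_{5} = v_{1} + v_{2} + v_{6} + v_{8}  ⟹  sig = [2:1,1,1,1]
  {5,10}:  v_{5} + v_{10} = 2·v_{1} + v_{2} + v_{8}  ⟹  sig = [2:1,1,2]
  {5,9}:  v_{5} + v_{9} = v_{6} + 2·v_{7}  ⟹  sig = [2:1,2]
  {2,3,6}:  v_{2} + v_{3} + v_{6} = 0  ⟹  sig = [3:]
  {6,7,10}:  v_{6} + v_{7} + v_{10} = v_{1}  ⟹  sig = [3:1]
  {8,9,10}:  v_{8} + v_{9} + v_{10} = v_{3}  ⟹  sig = [3:1]
  {1,2,3}:  v_{1} + v_{2} + v_{3} = v_{7} + v_{10}  ⟹  sig = [3:1,1]
  {3,6,7}:  v_{3} + v_{6} + v_{7} = v_{1} + v_{8} + v_{9}  ⟹  sig = [3:1,1,1]
  {1,2,8,9}:  v_{1} + v_{2} + v_{8} + v_{9} = v_{7}  ⟹  sig = [4:1]
  {1,2,6,7,8}:  v_{1} + v_{2} + v_{6} + v_{7} + v_{8} = v_{5}  ⟹  sig = [5:1]

Sorted signature multiset PRS(X):
    [2:]
    [2:1,1]
    [2:1,1,1]
    [2:1,1,1,1]
    [2:1,1,2]
    [2:1,2]
    [3:]
    [3:1]
    [3:1]
    [3:1,1]
    [3:1,1,1]
    [4:1]
    [5:1]


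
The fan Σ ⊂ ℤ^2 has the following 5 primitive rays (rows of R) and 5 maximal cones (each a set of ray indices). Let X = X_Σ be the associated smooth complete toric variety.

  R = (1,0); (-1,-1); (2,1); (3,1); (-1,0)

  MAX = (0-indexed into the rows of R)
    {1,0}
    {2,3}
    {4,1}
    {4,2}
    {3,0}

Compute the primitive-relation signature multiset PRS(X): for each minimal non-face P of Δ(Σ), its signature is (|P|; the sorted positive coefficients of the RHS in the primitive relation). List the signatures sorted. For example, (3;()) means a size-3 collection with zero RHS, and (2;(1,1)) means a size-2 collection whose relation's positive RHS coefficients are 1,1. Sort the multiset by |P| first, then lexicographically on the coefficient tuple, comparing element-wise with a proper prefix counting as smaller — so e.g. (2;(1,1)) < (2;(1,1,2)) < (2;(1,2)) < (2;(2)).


Minimal non-faces — 5 found among 5 rays, 5 max cones:

  • {0,4}:  v_{0} + v_{4} = 0 — sig = (2;())
  • {0,2}:  v_{0} + v_{2} = v_{3} — sig = (2;(1))
  • {1,2}:  v_{1} + v_{2} = v_{0} — sig = (2;(1))
  • {3,4}:  v_{3} + v_{4} = v_{2} — sig = (2;(1))
  • {1,3}:  v_{1} + v_{3} = 2·v_{0} — sig = (2;(2))

Sorted signature multiset PRS(X):
    (2;())
    (2;(1))
    (2;(1))
    (2;(1))
    (2;(2))


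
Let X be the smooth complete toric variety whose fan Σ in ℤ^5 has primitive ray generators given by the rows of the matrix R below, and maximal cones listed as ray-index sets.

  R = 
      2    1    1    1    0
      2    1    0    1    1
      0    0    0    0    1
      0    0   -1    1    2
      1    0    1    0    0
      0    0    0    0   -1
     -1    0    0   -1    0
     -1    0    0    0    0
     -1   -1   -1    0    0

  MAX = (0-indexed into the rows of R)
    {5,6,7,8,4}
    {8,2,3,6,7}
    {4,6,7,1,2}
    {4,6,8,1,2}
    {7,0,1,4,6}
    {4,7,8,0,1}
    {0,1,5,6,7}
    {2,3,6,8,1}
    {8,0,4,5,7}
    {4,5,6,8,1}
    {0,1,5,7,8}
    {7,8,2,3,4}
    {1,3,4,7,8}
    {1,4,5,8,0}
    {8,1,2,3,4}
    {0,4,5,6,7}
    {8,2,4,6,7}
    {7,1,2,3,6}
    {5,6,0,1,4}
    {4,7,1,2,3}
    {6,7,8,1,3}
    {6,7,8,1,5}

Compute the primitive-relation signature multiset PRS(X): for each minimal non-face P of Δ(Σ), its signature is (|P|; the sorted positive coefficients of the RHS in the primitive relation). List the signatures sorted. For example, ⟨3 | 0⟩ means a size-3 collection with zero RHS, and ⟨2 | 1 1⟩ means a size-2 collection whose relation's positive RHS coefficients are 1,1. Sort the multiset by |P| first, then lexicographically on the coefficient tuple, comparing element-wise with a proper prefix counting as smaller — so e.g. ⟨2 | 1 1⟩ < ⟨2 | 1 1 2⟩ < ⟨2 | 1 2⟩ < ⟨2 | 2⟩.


Minimal non-faces — 9 found among 9 rays, 22 max cones:

  P={2,5}:  v_{2} + v_{5} = 0  →  sig = ⟨2 | 0⟩
  P={0,2}:  v_{0} + v_{2} = v_{1} + v_{4} + v_{7}  →  sig = ⟨2 | 1 1 1⟩
  P={3,5}:  v_{3} + v_{5} = v_{1} + v_{7} + v_{8}  →  sig = ⟨2 | 1 1 1⟩
  P={0,3}:  v_{0} + v_{3} = 2·v_{1} + v_{4} + 2·v_{7} + v_{8}  →  sig = ⟨2 | 1 1 2 2⟩
  P={0,6,8}:  v_{0} + v_{6} + v_{8} = 0  →  sig = ⟨3 | 0⟩
  P={3,4,6}:  v_{3} + v_{4} + v_{6} = 2·v_{2}  →  sig = ⟨3 | 2⟩
  P={1,2,7,8}:  v_{1} + v_{2} + v_{7} + v_{8} = v_{3}  →  sig = ⟨4 | 1⟩
  P={1,4,5,7}:  v_{1} + v_{4} + v_{5} + v_{7} = v_{0}  →  sig = ⟨4 | 1⟩
  P={1,4,6,7,8}:  v_{1} + v_{4} + v_{6} + v_{7} + v_{8} = v_{2}  →  sig = ⟨5 | 1⟩

so the primitive-relation signature multiset is
[⟨2 | 0⟩, ⟨2 | 1 1 1⟩, ⟨2 | 1 1 1⟩, ⟨2 | 1 1 2 2⟩, ⟨3 | 0⟩, ⟨3 | 2⟩, ⟨4 | 1⟩, ⟨4 | 1⟩, ⟨5 | 1⟩]


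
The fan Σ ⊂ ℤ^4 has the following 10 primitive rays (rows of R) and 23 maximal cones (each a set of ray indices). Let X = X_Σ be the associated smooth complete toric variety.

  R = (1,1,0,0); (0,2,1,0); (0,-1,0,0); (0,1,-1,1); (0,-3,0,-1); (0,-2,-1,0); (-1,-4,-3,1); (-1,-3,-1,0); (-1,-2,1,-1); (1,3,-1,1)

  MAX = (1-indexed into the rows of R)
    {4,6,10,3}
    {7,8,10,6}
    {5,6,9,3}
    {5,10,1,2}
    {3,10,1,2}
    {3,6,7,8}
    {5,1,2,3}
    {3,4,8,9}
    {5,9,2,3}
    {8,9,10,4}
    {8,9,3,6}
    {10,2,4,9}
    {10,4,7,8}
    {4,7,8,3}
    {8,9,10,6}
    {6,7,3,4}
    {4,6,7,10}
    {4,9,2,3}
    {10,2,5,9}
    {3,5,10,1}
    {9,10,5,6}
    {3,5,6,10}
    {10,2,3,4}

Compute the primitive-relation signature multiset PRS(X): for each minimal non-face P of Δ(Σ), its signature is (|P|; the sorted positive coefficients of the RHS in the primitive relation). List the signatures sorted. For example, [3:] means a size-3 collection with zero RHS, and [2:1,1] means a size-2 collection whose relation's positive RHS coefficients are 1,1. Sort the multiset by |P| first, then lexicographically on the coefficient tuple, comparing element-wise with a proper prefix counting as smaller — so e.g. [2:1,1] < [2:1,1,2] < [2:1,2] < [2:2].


18 collections generate NE(X_Σ); each relation:

  {2,6}:  v_{2} + v_{6} = 0  so sig = [2:]
  {1,8}:  v_{1} + v_{8} = v_{6}  so sig = [2:1]
  {4,5}:  v_{4} + v_{5} = v_{6}  so sig = [2:1]
  {1,4}:  v_{1} + v_{4} = v_{3} + v_{10}  so sig = [2:1,1]
  {1,9}:  v_{1} + v_{9} = v_{2} + v_{5}  so sig = [2:1,1]
  {2,7}:  v_{2} + v_{7} = v_{4} + v_{8}  so sig = [2:1,1]
  {2,8}:  v_{2} + v_{8} = v_{4} + v_{9}  so sig = [2:1,1]
  {1,6}:  v_{1} + v_{6} = v_{3} + v_{5} + v_{10}  so sig = [2:1,1,1]
  {1,7}:  v_{1} + v_{7} = v_{4} + 2·v_{6}  so sig = [2:1,2]
  {5,7}:  v_{5} + v_{7} = 2·v_{6} + v_{8}  so sig = [2:1,2]
  {5,8}:  v_{5} + v_{8} = 2·v_{6} + v_{9}  so sig = [2:1,2]
  {7,9}:  v_{7} + v_{9} = 2·v_{8}  so sig = [2:2]
  {3,9,10}:  v_{3} + v_{9} + v_{10} = 0  so sig = [3:]
  {4,6,8}:  v_{4} + v_{6} + v_{8} = v_{7}  so sig = [3:1]
  {4,6,9}:  v_{4} + v_{6} + v_{9} = v_{8}  so sig = [3:1]
  {3,8,10}:  v_{3} + v_{8} + v_{10} = v_{4} + v_{6}  so sig = [3:1,1]
  {3,7,10}:  v_{3} + v_{7} + v_{10} = 2·v_{4} + 2·v_{6}  so sig = [3:2,2]
  {2,3,5,10}:  v_{2} + v_{3} + v_{5} + v_{10} = v_{1}  so sig = [4:1]

Sorted signature multiset PRS(X):
{ [2:],  [2:1] ×2,  [2:1,1] ×4,  [2:1,1,1],  [2:1,2] ×3,  [2:2],  [3:],  [3:1] ×2,  [3:1,1],  [3:2,2],  [4:1] }


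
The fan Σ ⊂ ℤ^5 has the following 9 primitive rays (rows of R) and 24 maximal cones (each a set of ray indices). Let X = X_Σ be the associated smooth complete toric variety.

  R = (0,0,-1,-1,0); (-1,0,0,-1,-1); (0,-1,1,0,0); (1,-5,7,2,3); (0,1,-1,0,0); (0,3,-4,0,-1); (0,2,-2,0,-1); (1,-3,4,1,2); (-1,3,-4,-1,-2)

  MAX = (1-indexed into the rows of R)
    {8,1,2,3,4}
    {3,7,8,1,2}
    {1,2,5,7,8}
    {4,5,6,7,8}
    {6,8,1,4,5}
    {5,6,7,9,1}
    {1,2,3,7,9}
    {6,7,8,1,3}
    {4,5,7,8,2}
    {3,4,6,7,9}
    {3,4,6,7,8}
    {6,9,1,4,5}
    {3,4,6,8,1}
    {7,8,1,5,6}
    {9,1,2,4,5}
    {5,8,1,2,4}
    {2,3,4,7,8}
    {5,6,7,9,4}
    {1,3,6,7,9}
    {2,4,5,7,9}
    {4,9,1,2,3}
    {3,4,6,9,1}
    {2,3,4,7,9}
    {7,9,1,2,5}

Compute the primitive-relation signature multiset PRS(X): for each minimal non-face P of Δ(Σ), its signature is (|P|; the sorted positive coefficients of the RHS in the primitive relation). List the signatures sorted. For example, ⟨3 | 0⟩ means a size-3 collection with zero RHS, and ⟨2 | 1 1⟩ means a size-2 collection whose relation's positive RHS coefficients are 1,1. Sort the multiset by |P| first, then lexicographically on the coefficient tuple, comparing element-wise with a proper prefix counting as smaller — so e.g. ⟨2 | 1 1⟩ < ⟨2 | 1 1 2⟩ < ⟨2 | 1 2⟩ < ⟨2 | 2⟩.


|primitive collections| = 4. Relations:

  P = {3,5}:  v_{3} + v_{5} = 0  →  sig = ⟨2 | 0⟩
  P = {8,9}:  v_{8} + v_{9} = 0  →  sig = ⟨2 | 0⟩
  P = {2,6}:  v_{2} + v_{6} = v_{9}  →  sig = ⟨2 | 1⟩
  P = {1,4,7}:  v_{1} + v_{4} + v_{7} = v_{8}  →  sig = ⟨3 | 1⟩

Sorted signature multiset PRS(X):
    |P|=2: 3 collections, coeffs (), (), (1)
    |P|=3: 1 collection, coeffs (1)


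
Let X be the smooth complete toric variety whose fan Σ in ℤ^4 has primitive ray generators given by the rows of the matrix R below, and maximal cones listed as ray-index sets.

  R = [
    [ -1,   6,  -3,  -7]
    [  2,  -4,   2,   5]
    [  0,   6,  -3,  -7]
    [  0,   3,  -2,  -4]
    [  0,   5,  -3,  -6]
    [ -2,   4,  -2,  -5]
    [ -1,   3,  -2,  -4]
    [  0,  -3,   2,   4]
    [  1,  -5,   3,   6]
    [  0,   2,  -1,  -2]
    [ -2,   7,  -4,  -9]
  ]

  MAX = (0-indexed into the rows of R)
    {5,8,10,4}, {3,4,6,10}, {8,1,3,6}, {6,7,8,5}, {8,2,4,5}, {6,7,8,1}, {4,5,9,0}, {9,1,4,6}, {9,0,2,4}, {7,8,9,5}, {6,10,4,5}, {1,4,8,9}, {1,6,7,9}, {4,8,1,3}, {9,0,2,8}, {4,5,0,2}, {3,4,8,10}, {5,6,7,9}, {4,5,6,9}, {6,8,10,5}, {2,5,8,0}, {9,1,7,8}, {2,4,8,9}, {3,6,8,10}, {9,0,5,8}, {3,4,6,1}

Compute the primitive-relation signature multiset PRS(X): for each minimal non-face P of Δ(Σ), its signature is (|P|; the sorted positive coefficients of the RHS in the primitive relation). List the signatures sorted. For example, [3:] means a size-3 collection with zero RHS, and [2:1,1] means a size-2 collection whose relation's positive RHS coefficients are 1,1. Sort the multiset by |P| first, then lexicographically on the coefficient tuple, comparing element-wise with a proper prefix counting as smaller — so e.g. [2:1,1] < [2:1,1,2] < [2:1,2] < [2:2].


|primitive collections| = 23. Relations:

  • {1,5}:  v_{1} + v_{5} = 0  ⟹  sig = [2:]
  • {3,7}:  v_{3} + v_{7} = 0  ⟹  sig = [2:]
  • {1,10}:  v_{1} + v_{10} = v_{3}  ⟹  sig = [2:1]
  • {3,5}:  v_{3} + v_{5} = v_{10}  ⟹  sig = [2:1]
  • {3,9}:  v_{3} + v_{9} = v_{4}  ⟹  sig = [2:1]
  • {4,7}:  v_{4} + v_{7} = v_{9}  ⟹  sig = [2:1]
  • {7,10}:  v_{7} + v_{10} = v_{5}  ⟹  sig = [2:1]
  • {0,6}:  v_{0} + v_{6} = v_{4} + v_{5}  ⟹  sig = [2:1,1]
  • {9,10}:  v_{9} + v_{10} = v_{4} + v_{5}  ⟹  sig = [2:1,1]
  • {0,1}:  v_{0} + v_{1} = v_{4} + v_{8} + v_{9}  ⟹  sig = [2:1,1,1]
  • {2,7}:  v_{2} + v_{7} = v_{0} + v_{8} + v_{9}  ⟹  sig = [2:1,1,1]
  • {0,3}:  v_{0} + v_{3} = 2·v_{4} + v_{5} + v_{8}  ⟹  sig = [2:1,1,2]
  • {0,7}:  v_{0} + v_{7} = v_{5} + v_{8} + 2·v_{9}  ⟹  sig = [2:1,1,2]
  • {2,6}:  v_{2} + v_{6} = 2·v_{4} + v_{5} + v_{8}  ⟹  sig = [2:1,1,2]
  • {0,10}:  v_{0} + v_{10} = 2·v_{4} + 2·v_{5} + v_{8}  ⟹  sig = [2:1,2,2]
  • {1,2}:  v_{1} + v_{2} = 2·v_{4} + 2·v_{8} + v_{9}  ⟹  sig = [2:1,2,2]
  • {2,3}:  v_{2} + v_{3} = 3·v_{4} + v_{5} + 2·v_{8}  ⟹  sig = [2:1,2,3]
  • {2,10}:  v_{2} + v_{10} = 3·v_{4} + 2·v_{5} + 2·v_{8}  ⟹  sig = [2:2,2,3]
  • {6,8,9}:  v_{6} + v_{8} + v_{9} = 0  ⟹  sig = [3:]
  • {0,4,8}:  v_{0} + v_{4} + v_{8} = v_{2}  ⟹  sig = [3:1]
  • {4,6,8}:  v_{4} + v_{6} + v_{8} = v_{3}  ⟹  sig = [3:1]
  • {2,5,9}:  v_{2} + v_{5} + v_{9} = 2·v_{0}  ⟹  sig = [3:2]
  • {4,5,8,9}:  v_{4} + v_{5} + v_{8} + v_{9} = v_{0}  ⟹  sig = [4:1]

Signatures (|P|; sorted positive RHS coefficients), sorted:
[[2:], [2:], [2:1], [2:1], [2:1], [2:1], [2:1], [2:1,1], [2:1,1], [2:1,1,1], [2:1,1,1], [2:1,1,2], [2:1,1,2], [2:1,1,2], [2:1,2,2], [2:1,2,2], [2:1,2,3], [2:2,2,3], [3:], [3:1], [3:1], [3:2], [4:1]]


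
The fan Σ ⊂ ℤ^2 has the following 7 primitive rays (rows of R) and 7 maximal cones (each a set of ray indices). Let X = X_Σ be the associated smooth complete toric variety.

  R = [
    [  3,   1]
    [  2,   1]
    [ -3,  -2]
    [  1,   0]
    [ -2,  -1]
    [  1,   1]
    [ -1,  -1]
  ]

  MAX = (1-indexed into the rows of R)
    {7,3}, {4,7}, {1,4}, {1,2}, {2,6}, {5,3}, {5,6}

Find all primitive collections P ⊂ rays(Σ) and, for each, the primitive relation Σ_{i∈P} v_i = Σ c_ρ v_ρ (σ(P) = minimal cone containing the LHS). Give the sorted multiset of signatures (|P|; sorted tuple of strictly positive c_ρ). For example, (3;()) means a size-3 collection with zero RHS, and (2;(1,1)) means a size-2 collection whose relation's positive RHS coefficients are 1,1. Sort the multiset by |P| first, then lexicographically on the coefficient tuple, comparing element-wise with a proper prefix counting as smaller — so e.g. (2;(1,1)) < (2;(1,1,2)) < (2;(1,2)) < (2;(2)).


14 collections generate NE(X_Σ); each relation:

  {2,5}:  v_{2} + v_{5} = 0 ; sig = (2;())
  {6,7}:  v_{6} + v_{7} = 0 ; sig = (2;())
  {1,5}:  v_{1} + v_{5} = v_{4} ; sig = (2;(1))
  {2,3}:  v_{2} + v_{3} = v_{7} ; sig = (2;(1))
  {2,4}:  v_{2} + v_{4} = v_{1} ; sig = (2;(1))
  {2,7}:  v_{2} + v_{7} = v_{4} ; sig = (2;(1))
  {3,6}:  v_{3} + v_{6} = v_{5} ; sig = (2;(1))
  {4,5}:  v_{4} + v_{5} = v_{7} ; sig = (2;(1))
  {4,6}:  v_{4} + v_{6} = v_{2} ; sig = (2;(1))
  {5,7}:  v_{5} + v_{7} = v_{3} ; sig = (2;(1))
  {1,3}:  v_{1} + v_{3} = v_{4} + v_{7} ; sig = (2;(1,1))
  {1,6}:  v_{1} + v_{6} = 2·v_{2} ; sig = (2;(2))
  {1,7}:  v_{1} + v_{7} = 2·v_{4} ; sig = (2;(2))
  {3,4}:  v_{3} + v_{4} = 2·v_{7} ; sig = (2;(2))

so the primitive-relation signature multiset is
{ (2;()) ×2,  (2;(1)) ×8,  (2;(1,1)),  (2;(2)) ×3 }


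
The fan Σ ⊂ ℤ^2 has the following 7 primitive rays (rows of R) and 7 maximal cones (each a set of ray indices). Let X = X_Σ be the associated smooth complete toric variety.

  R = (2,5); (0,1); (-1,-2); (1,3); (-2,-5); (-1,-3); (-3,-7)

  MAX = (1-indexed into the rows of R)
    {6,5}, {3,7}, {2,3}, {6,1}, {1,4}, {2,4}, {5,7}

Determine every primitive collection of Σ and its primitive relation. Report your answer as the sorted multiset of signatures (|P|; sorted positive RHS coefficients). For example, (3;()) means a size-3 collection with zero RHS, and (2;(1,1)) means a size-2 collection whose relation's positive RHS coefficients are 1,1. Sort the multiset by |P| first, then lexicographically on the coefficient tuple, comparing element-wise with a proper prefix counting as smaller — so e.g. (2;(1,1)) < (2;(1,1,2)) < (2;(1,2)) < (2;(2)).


14 collections generate NE(X_Σ); each relation:

  P = {1,5}:  v_{1} + v_{5} = 0  so sig = (2;())
  P = {4,6}:  v_{4} + v_{6} = 0  so sig = (2;())
  P = {1,3}:  v_{1} + v_{3} = v_{4}  so sig = (2;(1))
  P = {1,7}:  v_{1} + v_{7} = v_{3}  so sig = (2;(1))
  P = {2,6}:  v_{2} + v_{6} = v_{3}  so sig = (2;(1))
  P = {3,4}:  v_{3} + v_{4} = v_{2}  so sig = (2;(1))
  P = {3,5}:  v_{3} + v_{5} = v_{7}  so sig = (2;(1))
  P = {3,6}:  v_{3} + v_{6} = v_{5}  so sig = (2;(1))
  P = {4,5}:  v_{4} + v_{5} = v_{3}  so sig = (2;(1))
  P = {1,2}:  v_{1} + v_{2} = 2·v_{4}  so sig = (2;(2))
  P = {2,5}:  v_{2} + v_{5} = 2·v_{3}  so sig = (2;(2))
  P = {4,7}:  v_{4} + v_{7} = 2·v_{3}  so sig = (2;(2))
  P = {6,7}:  v_{6} + v_{7} = 2·v_{5}  so sig = (2;(2))
  P = {2,7}:  v_{2} + v_{7} = 3·v_{3}  so sig = (2;(3))

Signatures (|P|; sorted positive RHS coefficients), sorted:
    |P|=2: 14 collections, coeffs (), (), (1), (1), (1), (1), (1), (1), (1), (2), (2), (2), (2), (3)
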